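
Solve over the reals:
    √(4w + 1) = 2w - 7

Square both sides: 4w + 1 = (2w - 7)².
Expand and rearrange: 4w² - 32w + 48 = 0.
Solving gives w = 6 or w = 2.
Check each candidate in the original equation:
  w = 6: √(25) = 5, while 2w - 7 = 5 — valid.
  w = 2: √(9) = 3, while 2w - 7 = -3 — extraneous.

w = 6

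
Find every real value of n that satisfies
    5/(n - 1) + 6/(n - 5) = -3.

Multiply both sides by (n - 1)(n - 5):
5(n - 5) + 6(n - 1) = -3(n - 1)(n - 5).
Expand and collect terms: -3n² + 7n + 16 = 0.
By the quadratic formula, n = (-7 ± √241) / -6, so n ≈ -1.4207 or n ≈ 3.754.
Neither value makes a denominator zero (n ≠ 1, n ≠ 5), so both are valid.

n = -1.4207 or n = 3.754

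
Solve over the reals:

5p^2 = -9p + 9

p = -2.5155 or p = 0.7155

Rearrange to standard form: 5p^2 + 9p - 9 = 0.
Discriminant: (9)^2 - 4*5*(-9) = 261.
Quadratic formula: p = (-9 +/- sqrt(261)) / 10.
So p = -9/10 + 3*sqrt(29)/10 ~= 0.7155 or p = -3*sqrt(29)/10 - 9/10 ~= -2.5155.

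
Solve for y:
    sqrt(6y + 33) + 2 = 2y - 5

y = 8

Isolate the radical: sqrt(6y + 33) = 2y - 7.
Square both sides: 6y + 33 = (2y - 7)^2.
Expand and rearrange: 4y^2 - 34y + 16 = 0.
Solving gives y = 8 or y = 0.5.
Check each candidate in the original equation:
  y = 8: sqrt(81) = 9, while 2y - 7 = 9 — valid.
  y = 0.5: sqrt(36) = 6, while 2y - 7 = -6 — extraneous.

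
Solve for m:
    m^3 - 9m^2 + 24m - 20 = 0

Possible rational roots are divisors of -20. Testing m = 5 gives 0, so (m - 5) is a factor.
Divide: m^3 - 9m^2 + 24m - 20 = (m - 5)(m^2 - 4m + 4).
The quadratic has the repeated root m = 2.

m = 2 or m = 5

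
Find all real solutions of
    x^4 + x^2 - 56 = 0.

x = -2.6458 or x = 2.6458

Let u = x^2. The equation becomes u^2 + u - 56 = 0.
Factor: (u - 7)(u + 8) = 0, so u = 7 or u = -8.
x^2 = 7 gives x = +/-sqrt(7) ~= +/-2.6458.
x^2 = -8 < 0 has no real solution.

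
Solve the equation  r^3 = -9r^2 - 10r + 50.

r = -5.7417 or r = -5 or r = 1.7417

Rearrange: r^3 + 9r^2 + 10r - 50 = 0.
Possible rational roots are divisors of -50. Testing r = -5 gives 0, so (r + 5) is a factor.
Divide: r^3 + 9r^2 + 10r - 50 = (r + 5)(r^2 + 4r - 10).
Apply the quadratic formula to r^2 + 4r - 10 = 0: r = (-4 +/- sqrt(56))/2, i.e. r ~= 1.7417 or r ~= -5.7417.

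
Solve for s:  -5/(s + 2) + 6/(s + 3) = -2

s = -4.5 or s = -1

Multiply both sides by (s + 2)(s + 3):
-5(s + 3) + 6(s + 2) = -2(s + 2)(s + 3).
Expand and collect terms: -2s^2 - 11s - 9 = 0.
Factor or apply the quadratic formula: s = -4.5 or s = -1.
Neither value makes a denominator zero (s != -2, s != -3), so both are valid.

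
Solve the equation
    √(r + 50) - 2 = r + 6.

r = -1

Isolate the radical: √(r + 50) = r + 8.
Square both sides: r + 50 = (r + 8)².
Expand and rearrange: r² + 15r + 14 = 0.
Solving gives r = -1 or r = -14.
Check each candidate in the original equation:
  r = -1: √(49) = 7, while r + 8 = 7 — valid.
  r = -14: √(36) = 6, while r + 8 = -6 — extraneous.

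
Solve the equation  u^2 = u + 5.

Rearrange to standard form: u^2 - u - 5 = 0.
Discriminant: (-1)^2 - 4*1*(-5) = 21.
Quadratic formula: u = (1 +/- sqrt(21)) / 2.
So u = 1/2 + sqrt(21)/2 ~= 2.7913 or u = 1/2 - sqrt(21)/2 ~= -1.7913.

u = -1.7913 or u = 2.7913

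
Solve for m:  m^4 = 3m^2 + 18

Let u = m^2. The equation becomes u^2 - 3u - 18 = 0.
Factor: (u + 3)(u - 6) = 0, so u = -3 or u = 6.
m^2 = -3 < 0 has no real solution.
m^2 = 6 gives m = +/-sqrt(6) ~= +/-2.4495.

m = -2.4495 or m = 2.4495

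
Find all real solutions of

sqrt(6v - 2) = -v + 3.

Square both sides: 6v - 2 = (-v + 3)^2.
Expand and rearrange: v^2 - 12v + 11 = 0.
Solving gives v = 11 or v = 1.
Check each candidate in the original equation:
  v = 11: sqrt(64) = 8, while -v + 3 = -8 — extraneous.
  v = 1: sqrt(4) = 2, while -v + 3 = 2 — valid.

v = 1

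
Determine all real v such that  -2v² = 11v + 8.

Rearrange to standard form: -2v² - 11v - 8 = 0.
Discriminant: (-11)² − 4·(-2)·(-8) = 57.
Quadratic formula: v = (11 ± √57) / (-4).
So v = -11/4 - √(57)/4 ≈ -4.6375 or v = -11/4 + √(57)/4 ≈ -0.8625.

v = -4.6375 or v = -0.8625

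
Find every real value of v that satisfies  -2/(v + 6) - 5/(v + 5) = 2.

Multiply both sides by (v + 6)(v + 5):
-2(v + 5) - 5(v + 6) = 2(v + 6)(v + 5).
Expand and collect terms: 2v² + 29v + 100 = 0.
By the quadratic formula, v = (-29 ± √41) / 4, so v ≈ -5.6492 or v ≈ -8.8508.
Neither value makes a denominator zero (v ≠ -6, v ≠ -5), so both are valid.

v = -8.8508 or v = -5.6492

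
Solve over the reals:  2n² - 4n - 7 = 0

n = -1.1213 or n = 3.1213

Discriminant: (-4)² − 4·2·(-7) = 72.
Quadratic formula: n = (4 ± √72) / 4.
So n = 1 + 3·√(2)/2 ≈ 3.1213 or n = 1 - 3·√(2)/2 ≈ -1.1213.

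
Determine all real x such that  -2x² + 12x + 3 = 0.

Discriminant: (12)² − 4·(-2)·3 = 168.
Quadratic formula: x = (-12 ± √168) / (-4).
So x = 3 - √(42)/2 ≈ -0.2404 or x = 3 + √(42)/2 ≈ 6.2404.

x = -0.2404 or x = 6.2404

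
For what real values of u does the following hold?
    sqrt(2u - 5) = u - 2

Square both sides: 2u - 5 = (u - 2)^2.
Expand and rearrange: u^2 - 6u + 9 = 0.
This gives the repeated root u = 3.
Check in the original equation:
  u = 3: sqrt(1) = 1, while u - 2 = 1 — valid.

u = 3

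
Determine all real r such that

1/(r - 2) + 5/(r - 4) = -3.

r = 1.1835 or r = 2.8165

Multiply both sides by (r - 2)(r - 4):
(r - 4) + 5(r - 2) = -3(r - 2)(r - 4).
Expand and collect terms: -3r² + 12r - 10 = 0.
By the quadratic formula, r = (-12 ± √24) / -6, so r ≈ 1.1835 or r ≈ 2.8165.
Neither value makes a denominator zero (r ≠ 2, r ≠ 4), so both are valid.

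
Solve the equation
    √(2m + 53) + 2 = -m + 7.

Isolate the radical: √(2m + 53) = -m + 5.
Square both sides: 2m + 53 = (-m + 5)².
Expand and rearrange: m² - 12m - 28 = 0.
Solving gives m = 14 or m = -2.
Check each candidate in the original equation:
  m = 14: √(81) = 9, while -m + 5 = -9 — extraneous.
  m = -2: √(49) = 7, while -m + 5 = 7 — valid.

m = -2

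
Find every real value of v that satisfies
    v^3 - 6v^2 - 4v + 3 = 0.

v = -1 or v = 0.4586 or v = 6.5414

Possible rational roots are divisors of 3. Testing v = -1 gives 0, so (v + 1) is a factor.
Divide: v^3 - 6v^2 - 4v + 3 = (v + 1)(v^2 - 7v + 3).
Apply the quadratic formula to v^2 - 7v + 3 = 0: v = (7 +/- sqrt(37))/2, i.e. v ~= 6.5414 or v ~= 0.4586.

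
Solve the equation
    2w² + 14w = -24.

Bring every term to one side: 2w² + 14w + 24 = 0.
Factor: 2(w + 3)(w + 4) = 0.
So w = -3 or w = -4.

w = -4 or w = -3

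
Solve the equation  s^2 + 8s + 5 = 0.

Discriminant: (8)^2 - 4*1*5 = 44.
Quadratic formula: s = (-8 +/- sqrt(44)) / 2.
So s = -4 + sqrt(11) ~= -0.6834 or s = -4 - sqrt(11) ~= -7.3166.

s = -7.3166 or s = -0.6834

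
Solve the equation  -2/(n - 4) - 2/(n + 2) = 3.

n = -2.7398 or n = 3.4065

Multiply both sides by (n - 4)(n + 2):
-2(n + 2) - 2(n - 4) = 3(n - 4)(n + 2).
Expand and collect terms: 3n^2 - 2n - 28 = 0.
By the quadratic formula, n = (2 +/- sqrt(340)) / 6, so n ~= 3.4065 or n ~= -2.7398.
Neither value makes a denominator zero (n != 4, n != -2), so both are valid.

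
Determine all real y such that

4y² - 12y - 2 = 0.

y = -0.1583 or y = 3.1583

Discriminant: (-12)² − 4·4·(-2) = 176.
Quadratic formula: y = (12 ± √176) / 8.
So y = 3/2 + √(11)/2 ≈ 3.1583 or y = 3/2 - √(11)/2 ≈ -0.1583.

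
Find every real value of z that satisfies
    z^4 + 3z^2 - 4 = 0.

Let u = z^2. The equation becomes u^2 + 3u - 4 = 0.
Factor: (u - 1)(u + 4) = 0, so u = 1 or u = -4.
z^2 = 1 gives z = +/-1.
z^2 = -4 < 0 has no real solution.

z = -1 or z = 1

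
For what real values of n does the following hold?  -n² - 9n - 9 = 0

Discriminant: (-9)² − 4·(-1)·(-9) = 45.
Quadratic formula: n = (9 ± √45) / (-2).
So n = -9/2 - 3·√(5)/2 ≈ -7.8541 or n = -9/2 + 3·√(5)/2 ≈ -1.1459.

n = -7.8541 or n = -1.1459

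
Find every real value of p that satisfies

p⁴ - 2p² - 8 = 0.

p = -2 or p = 2

Let u = p². The equation becomes u² - 2u - 8 = 0.
Factor: (u + 2)(u - 4) = 0, so u = -2 or u = 4.
p² = -2 < 0 has no real solution.
p² = 4 gives p = ±2.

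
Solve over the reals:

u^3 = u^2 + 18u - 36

Rearrange: u^3 - u^2 - 18u + 36 = 0.
Possible rational roots are divisors of 36. Testing u = 3 gives 0, so (u - 3) is a factor.
Divide: u^3 - u^2 - 18u + 36 = (u - 3)(u^2 + 2u - 12).
Apply the quadratic formula to u^2 + 2u - 12 = 0: u = (-2 +/- sqrt(52))/2, i.e. u ~= 2.6056 or u ~= -4.6056.

u = -4.6056 or u = 2.6056 or u = 3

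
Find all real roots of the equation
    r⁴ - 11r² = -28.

Let u = r². The equation becomes u² - 11u + 28 = 0.
Factor: (u - 7)(u - 4) = 0, so u = 7 or u = 4.
r² = 7 gives r = ±√(7) ≈ ±2.6458.
r² = 4 gives r = ±2.

r = -2.6458 or r = -2 or r = 2 or r = 2.6458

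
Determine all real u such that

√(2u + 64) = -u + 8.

u = 0

Square both sides: 2u + 64 = (-u + 8)².
Expand and rearrange: u² - 18u = 0.
Solving gives u = 18 or u = 0.
Check each candidate in the original equation:
  u = 18: √(100) = 10, while -u + 8 = -10 — extraneous.
  u = 0: √(64) = 8, while -u + 8 = 8 — valid.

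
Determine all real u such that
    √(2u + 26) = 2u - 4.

Square both sides: 2u + 26 = (2u - 4)².
Expand and rearrange: 4u² - 18u - 10 = 0.
Solving gives u = 5 or u = -0.5.
Check each candidate in the original equation:
  u = 5: √(36) = 6, while 2u - 4 = 6 — valid.
  u = -0.5: √(25) = 5, while 2u - 4 = -5 — extraneous.

u = 5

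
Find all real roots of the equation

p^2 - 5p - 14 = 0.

p = -2 or p = 7

Factor: (p - 7)(p + 2) = 0.
So p = 7 or p = -2.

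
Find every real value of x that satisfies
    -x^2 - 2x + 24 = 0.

x = -6 or x = 4

Factor: -1(x + 6)(x - 4) = 0.
So x = -6 or x = 4.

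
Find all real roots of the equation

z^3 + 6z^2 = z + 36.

Rearrange: z^3 + 6z^2 - z - 36 = 0.
Possible rational roots are divisors of -36. Testing z = -4 gives 0, so (z + 4) is a factor.
Divide: z^3 + 6z^2 - z - 36 = (z + 4)(z^2 + 2z - 9).
Apply the quadratic formula to z^2 + 2z - 9 = 0: z = (-2 +/- sqrt(40))/2, i.e. z ~= 2.1623 or z ~= -4.1623.

z = -4.1623 or z = -4 or z = 2.1623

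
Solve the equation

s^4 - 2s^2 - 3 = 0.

Let u = s^2. The equation becomes u^2 - 2u - 3 = 0.
Factor: (u + 1)(u - 3) = 0, so u = -1 or u = 3.
s^2 = -1 < 0 has no real solution.
s^2 = 3 gives s = +/-sqrt(3) ~= +/-1.7321.

s = -1.7321 or s = 1.7321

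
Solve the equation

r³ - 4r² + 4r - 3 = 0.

r = 3

Possible rational roots are divisors of -3. Testing r = 3 gives 0, so (r - 3) is a factor.
Divide: r³ - 4r² + 4r - 3 = (r - 3)(r² - r + 1).
The quadratic r² - r + 1 has discriminant -3 < 0, so no further real roots.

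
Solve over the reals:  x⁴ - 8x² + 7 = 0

x = -2.6458 or x = -1 or x = 1 or x = 2.6458

Let u = x². The equation becomes u² - 8u + 7 = 0.
Factor: (u - 1)(u - 7) = 0, so u = 1 or u = 7.
x² = 1 gives x = ±1.
x² = 7 gives x = ±√(7) ≈ ±2.6458.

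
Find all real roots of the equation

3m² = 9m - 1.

Rearrange to standard form: 3m² - 9m + 1 = 0.
Discriminant: (-9)² − 4·3·1 = 69.
Quadratic formula: m = (9 ± √69) / 6.
So m = √(69)/6 + 3/2 ≈ 2.8844 or m = 3/2 - √(69)/6 ≈ 0.1156.

m = 0.1156 or m = 2.8844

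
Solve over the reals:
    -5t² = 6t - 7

t = -1.9266 or t = 0.7266

Rearrange to standard form: -5t² - 6t + 7 = 0.
Discriminant: (-6)² − 4·(-5)·7 = 176.
Quadratic formula: t = (6 ± √176) / (-10).
So t = -2·√(11)/5 - 3/5 ≈ -1.9266 or t = -3/5 + 2·√(11)/5 ≈ 0.7266.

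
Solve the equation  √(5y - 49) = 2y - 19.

Square both sides: 5y - 49 = (2y - 19)².
Expand and rearrange: 4y² - 81y + 410 = 0.
Solving gives y = 10.25 or y = 10.
Check each candidate in the original equation:
  y = 10.25: √(2.25) = 1.5, while 2y - 19 = 1.5 — valid.
  y = 10: √(1) = 1, while 2y - 19 = 1 — valid.

y = 10 or y = 10.25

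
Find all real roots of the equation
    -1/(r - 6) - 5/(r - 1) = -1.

Multiply both sides by (r - 6)(r - 1):
-(r - 1) - 5(r - 6) = -(r - 6)(r - 1).
Expand and collect terms: -r² + 13r - 37 = 0.
By the quadratic formula, r = (-13 ± √21) / -2, so r ≈ 4.2087 or r ≈ 8.7913.
Neither value makes a denominator zero (r ≠ 6, r ≠ 1), so both are valid.

r = 4.2087 or r = 8.7913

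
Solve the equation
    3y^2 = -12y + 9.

Rearrange to standard form: 3y^2 + 12y - 9 = 0.
Discriminant: (12)^2 - 4*3*(-9) = 252.
Quadratic formula: y = (-12 +/- sqrt(252)) / 6.
So y = -2 + sqrt(7) ~= 0.6458 or y = -sqrt(7) - 2 ~= -4.6458.

y = -4.6458 or y = 0.6458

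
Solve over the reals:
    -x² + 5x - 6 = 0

Factor: -1(x - 3)(x - 2) = 0.
So x = 3 or x = 2.

x = 2 or x = 3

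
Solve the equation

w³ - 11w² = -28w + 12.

w = 0.5359 or w = 3 or w = 7.4641

Rearrange: w³ - 11w² + 28w - 12 = 0.
Possible rational roots are divisors of -12. Testing w = 3 gives 0, so (w - 3) is a factor.
Divide: w³ - 11w² + 28w - 12 = (w - 3)(w² - 8w + 4).
Apply the quadratic formula to w² - 8w + 4 = 0: w = (8 ± √48)/2, i.e. w ≈ 7.4641 or w ≈ 0.5359.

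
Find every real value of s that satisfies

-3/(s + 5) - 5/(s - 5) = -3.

Multiply both sides by (s + 5)(s - 5):
-3(s - 5) - 5(s + 5) = -3(s + 5)(s - 5).
Expand and collect terms: -3s² + 8s + 85 = 0.
By the quadratic formula, s = (-8 ± √1084) / -6, so s ≈ -4.154 or s ≈ 6.8207.
Neither value makes a denominator zero (s ≠ -5, s ≠ 5), so both are valid.

s = -4.154 or s = 6.8207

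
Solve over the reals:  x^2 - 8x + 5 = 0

x = 0.6834 or x = 7.3166

Discriminant: (-8)^2 - 4*1*5 = 44.
Quadratic formula: x = (8 +/- sqrt(44)) / 2.
So x = sqrt(11) + 4 ~= 7.3166 or x = 4 - sqrt(11) ~= 0.6834.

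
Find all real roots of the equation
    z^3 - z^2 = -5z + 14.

z = 2

Rearrange: z^3 - z^2 + 5z - 14 = 0.
Possible rational roots are divisors of -14. Testing z = 2 gives 0, so (z - 2) is a factor.
Divide: z^3 - z^2 + 5z - 14 = (z - 2)(z^2 + z + 7).
The quadratic z^2 + z + 7 has discriminant -27 < 0, so no further real roots.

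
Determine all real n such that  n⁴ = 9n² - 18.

Let u = n². The equation becomes u² - 9u + 18 = 0.
Factor: (u - 3)(u - 6) = 0, so u = 3 or u = 6.
n² = 3 gives n = ±√(3) ≈ ±1.7321.
n² = 6 gives n = ±√(6) ≈ ±2.4495.

n = -2.4495 or n = -1.7321 or n = 1.7321 or n = 2.4495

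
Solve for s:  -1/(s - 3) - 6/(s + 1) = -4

Multiply both sides by (s - 3)(s + 1):
-(s + 1) - 6(s - 3) = -4(s - 3)(s + 1).
Expand and collect terms: -4s^2 + 15s - 5 = 0.
By the quadratic formula, s = (-15 +/- sqrt(145)) / -8, so s ~= 0.3698 or s ~= 3.3802.
Neither value makes a denominator zero (s != 3, s != -1), so both are valid.

s = 0.3698 or s = 3.3802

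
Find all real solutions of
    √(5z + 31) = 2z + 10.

z = -3

Square both sides: 5z + 31 = (2z + 10)².
Expand and rearrange: 4z² + 35z + 69 = 0.
Solving gives z = -3 or z = -5.75.
Check each candidate in the original equation:
  z = -3: √(16) = 4, while 2z + 10 = 4 — valid.
  z = -5.75: √(2.25) = 1.5, while 2z + 10 = -1.5 — extraneous.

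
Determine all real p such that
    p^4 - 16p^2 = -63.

Let u = p^2. The equation becomes u^2 - 16u + 63 = 0.
Factor: (u - 9)(u - 7) = 0, so u = 9 or u = 7.
p^2 = 9 gives p = +/-3.
p^2 = 7 gives p = +/-sqrt(7) ~= +/-2.6458.

p = -3 or p = -2.6458 or p = 2.6458 or p = 3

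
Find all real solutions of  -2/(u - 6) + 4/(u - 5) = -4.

Multiply both sides by (u - 6)(u - 5):
-2(u - 5) + 4(u - 6) = -4(u - 6)(u - 5).
Expand and collect terms: -4u^2 + 42u - 106 = 0.
By the quadratic formula, u = (-42 +/- sqrt(68)) / -8, so u ~= 4.2192 or u ~= 6.2808.
Neither value makes a denominator zero (u != 6, u != 5), so both are valid.

u = 4.2192 or u = 6.2808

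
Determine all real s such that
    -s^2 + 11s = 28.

Bring every term to one side: -s^2 + 11s - 28 = 0.
Factor: -1(s - 7)(s - 4) = 0.
So s = 7 or s = 4.

s = 4 or s = 7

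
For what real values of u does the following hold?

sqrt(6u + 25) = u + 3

u = 4

Square both sides: 6u + 25 = (u + 3)^2.
Expand and rearrange: u^2 - 16 = 0.
Solving gives u = 4 or u = -4.
Check each candidate in the original equation:
  u = 4: sqrt(49) = 7, while u + 3 = 7 — valid.
  u = -4: sqrt(1) = 1, while u + 3 = -1 — extraneous.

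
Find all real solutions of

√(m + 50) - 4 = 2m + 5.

Isolate the radical: √(m + 50) = 2m + 9.
Square both sides: m + 50 = (2m + 9)².
Expand and rearrange: 4m² + 35m + 31 = 0.
Solving gives m = -1 or m = -7.75.
Check each candidate in the original equation:
  m = -1: √(49) = 7, while 2m + 9 = 7 — valid.
  m = -7.75: √(42.25) = 6.5, while 2m + 9 = -6.5 — extraneous.

m = -1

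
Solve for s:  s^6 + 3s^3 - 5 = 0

Let u = s^3. The equation becomes u^2 + 3u - 5 = 0.
By the quadratic formula, u = -3/2 + sqrt(29)/2 or u = -sqrt(29)/2 - 3/2.
s^3 = -3/2 + sqrt(29)/2 gives s = (-3/2 + sqrt(29)/2)^(1/3) ~= 1.0605.
s^3 = -sqrt(29)/2 - 3/2 gives s = -(3/2 + sqrt(29)/2)^(1/3) ~= -1.6125.

s = -1.6125 or s = 1.0605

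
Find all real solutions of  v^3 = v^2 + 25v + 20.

Rearrange: v^3 - v^2 - 25v - 20 = 0.
Possible rational roots are divisors of -20. Testing v = -4 gives 0, so (v + 4) is a factor.
Divide: v^3 - v^2 - 25v - 20 = (v + 4)(v^2 - 5v - 5).
Apply the quadratic formula to v^2 - 5v - 5 = 0: v = (5 +/- sqrt(45))/2, i.e. v ~= 5.8541 or v ~= -0.8541.

v = -4 or v = -0.8541 or v = 5.8541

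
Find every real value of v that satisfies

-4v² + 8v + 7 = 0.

Discriminant: (8)² − 4·(-4)·7 = 176.
Quadratic formula: v = (-8 ± √176) / (-8).
So v = 1 - √(11)/2 ≈ -0.6583 or v = 1 + √(11)/2 ≈ 2.6583.

v = -0.6583 or v = 2.6583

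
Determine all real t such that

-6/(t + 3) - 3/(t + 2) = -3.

Multiply both sides by (t + 3)(t + 2):
-6(t + 2) - 3(t + 3) = -3(t + 3)(t + 2).
Expand and collect terms: -3t² - 6t + 3 = 0.
By the quadratic formula, t = (6 ± √72) / -6, so t ≈ -2.4142 or t ≈ 0.4142.
Neither value makes a denominator zero (t ≠ -3, t ≠ -2), so both are valid.

t = -2.4142 or t = 0.4142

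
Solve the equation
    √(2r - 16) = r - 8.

Square both sides: 2r - 16 = (r - 8)².
Expand and rearrange: r² - 18r + 80 = 0.
Solving gives r = 10 or r = 8.
Check each candidate in the original equation:
  r = 10: √(4) = 2, while r - 8 = 2 — valid.
  r = 8: √(0) = 0, while r - 8 = 0 — valid.

r = 8 or r = 10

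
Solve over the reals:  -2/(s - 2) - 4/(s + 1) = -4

s = -0.1861 or s = 2.6861

Multiply both sides by (s - 2)(s + 1):
-2(s + 1) - 4(s - 2) = -4(s - 2)(s + 1).
Expand and collect terms: -4s^2 + 10s + 2 = 0.
By the quadratic formula, s = (-10 +/- sqrt(132)) / -8, so s ~= -0.1861 or s ~= 2.6861.
Neither value makes a denominator zero (s != 2, s != -1), so both are valid.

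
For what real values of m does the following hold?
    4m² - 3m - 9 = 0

m = -1.1712 or m = 1.9212

Discriminant: (-3)² − 4·4·(-9) = 153.
Quadratic formula: m = (3 ± √153) / 8.
So m = 3/8 + 3·√(17)/8 ≈ 1.9212 or m = 3/8 - 3·√(17)/8 ≈ -1.1712.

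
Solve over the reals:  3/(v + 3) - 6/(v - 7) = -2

Multiply both sides by (v + 3)(v - 7):
3(v - 7) - 6(v + 3) = -2(v + 3)(v - 7).
Expand and collect terms: -2v² + 11v + 81 = 0.
By the quadratic formula, v = (-11 ± √769) / -4, so v ≈ -4.1827 or v ≈ 9.6827.
Neither value makes a denominator zero (v ≠ -3, v ≠ 7), so both are valid.

v = -4.1827 or v = 9.6827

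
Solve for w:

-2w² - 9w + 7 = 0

w = -5.1762 or w = 0.6762

Discriminant: (-9)² − 4·(-2)·7 = 137.
Quadratic formula: w = (9 ± √137) / (-4).
So w = -√(137)/4 - 9/4 ≈ -5.1762 or w = -9/4 + √(137)/4 ≈ 0.6762.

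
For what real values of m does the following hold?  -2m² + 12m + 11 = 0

Discriminant: (12)² − 4·(-2)·11 = 232.
Quadratic formula: m = (-12 ± √232) / (-4).
So m = 3 - √(58)/2 ≈ -0.8079 or m = 3 + √(58)/2 ≈ 6.8079.

m = -0.8079 or m = 6.8079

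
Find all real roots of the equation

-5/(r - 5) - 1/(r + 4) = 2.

Multiply both sides by (r - 5)(r + 4):
-5(r + 4) - (r - 5) = 2(r - 5)(r + 4).
Expand and collect terms: 2r² + 4r - 25 = 0.
By the quadratic formula, r = (-4 ± √216) / 4, so r ≈ 2.6742 or r ≈ -4.6742.
Neither value makes a denominator zero (r ≠ 5, r ≠ -4), so both are valid.

r = -4.6742 or r = 2.6742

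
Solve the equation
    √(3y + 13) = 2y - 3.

y = 4

Square both sides: 3y + 13 = (2y - 3)².
Expand and rearrange: 4y² - 15y - 4 = 0.
Solving gives y = 4 or y = -0.25.
Check each candidate in the original equation:
  y = 4: √(25) = 5, while 2y - 3 = 5 — valid.
  y = -0.25: √(12.25) = 3.5, while 2y - 3 = -3.5 — extraneous.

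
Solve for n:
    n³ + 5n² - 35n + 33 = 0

n = -9.1962 or n = 1.1962 or n = 3

Possible rational roots are divisors of 33. Testing n = 3 gives 0, so (n - 3) is a factor.
Divide: n³ + 5n² - 35n + 33 = (n - 3)(n² + 8n - 11).
Apply the quadratic formula to n² + 8n - 11 = 0: n = (-8 ± √108)/2, i.e. n ≈ 1.1962 or n ≈ -9.1962.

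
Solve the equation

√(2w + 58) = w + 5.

w = 3

Square both sides: 2w + 58 = (w + 5)².
Expand and rearrange: w² + 8w - 33 = 0.
Solving gives w = 3 or w = -11.
Check each candidate in the original equation:
  w = 3: √(64) = 8, while w + 5 = 8 — valid.
  w = -11: √(36) = 6, while w + 5 = -6 — extraneous.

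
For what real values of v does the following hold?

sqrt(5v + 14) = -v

Square both sides: 5v + 14 = (-v)^2.
Expand and rearrange: v^2 - 5v - 14 = 0.
Solving gives v = 7 or v = -2.
Check each candidate in the original equation:
  v = 7: sqrt(49) = 7, while -v = -7 — extraneous.
  v = -2: sqrt(4) = 2, while -v = 2 — valid.

v = -2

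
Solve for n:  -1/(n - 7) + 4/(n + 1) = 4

n = 0.0372 or n = 6.7128

Multiply both sides by (n - 7)(n + 1):
-(n + 1) + 4(n - 7) = 4(n - 7)(n + 1).
Expand and collect terms: 4n² - 27n + 1 = 0.
By the quadratic formula, n = (27 ± √713) / 8, so n ≈ 6.7128 or n ≈ 0.0372.
Neither value makes a denominator zero (n ≠ 7, n ≠ -1), so both are valid.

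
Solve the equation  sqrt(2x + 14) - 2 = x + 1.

Isolate the radical: sqrt(2x + 14) = x + 3.
Square both sides: 2x + 14 = (x + 3)^2.
Expand and rearrange: x^2 + 4x - 5 = 0.
Solving gives x = 1 or x = -5.
Check each candidate in the original equation:
  x = 1: sqrt(16) = 4, while x + 3 = 4 — valid.
  x = -5: sqrt(4) = 2, while x + 3 = -2 — extraneous.

x = 1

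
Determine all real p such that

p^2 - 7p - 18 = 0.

Factor: (p - 9)(p + 2) = 0.
So p = 9 or p = -2.

p = -2 or p = 9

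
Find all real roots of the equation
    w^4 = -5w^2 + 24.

w = -1.7321 or w = 1.7321

Let u = w^2. The equation becomes u^2 + 5u - 24 = 0.
Factor: (u + 8)(u - 3) = 0, so u = -8 or u = 3.
w^2 = -8 < 0 has no real solution.
w^2 = 3 gives w = +/-sqrt(3) ~= +/-1.7321.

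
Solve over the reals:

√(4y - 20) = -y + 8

Square both sides: 4y - 20 = (-y + 8)².
Expand and rearrange: y² - 20y + 84 = 0.
Solving gives y = 14 or y = 6.
Check each candidate in the original equation:
  y = 14: √(36) = 6, while -y + 8 = -6 — extraneous.
  y = 6: √(4) = 2, while -y + 8 = 2 — valid.

y = 6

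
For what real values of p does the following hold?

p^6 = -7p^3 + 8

Let u = p^3. The equation becomes u^2 + 7u - 8 = 0.
Factor: (u + 8)(u - 1) = 0, so u = -8 or u = 1.
p^3 = -8 gives p = -2.
p^3 = 1 gives p = 1.

p = -2 or p = 1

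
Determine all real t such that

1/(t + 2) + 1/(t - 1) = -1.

Multiply both sides by (t + 2)(t - 1):
(t - 1) + (t + 2) = -(t + 2)(t - 1).
Expand and collect terms: -t^2 - 3t + 1 = 0.
By the quadratic formula, t = (3 +/- sqrt(13)) / -2, so t ~= -3.3028 or t ~= 0.3028.
Neither value makes a denominator zero (t != -2, t != 1), so both are valid.

t = -3.3028 or t = 0.3028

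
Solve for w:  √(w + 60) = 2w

Square both sides: w + 60 = (2w)².
Expand and rearrange: 4w² - w - 60 = 0.
Solving gives w = 4 or w = -3.75.
Check each candidate in the original equation:
  w = 4: √(64) = 8, while 2w = 8 — valid.
  w = -3.75: √(56.25) = 7.5, while 2w = -7.5 — extraneous.

w = 4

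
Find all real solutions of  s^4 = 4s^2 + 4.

Let u = s^2. The equation becomes u^2 - 4u - 4 = 0.
By the quadratic formula, u = 2 + 2*sqrt(2) or u = 2 - 2*sqrt(2).
s^2 = 2 + 2*sqrt(2) gives s = +/-sqrt(2 + 2*sqrt(2)) ~= +/-2.1974.
s^2 = 2 - 2*sqrt(2) < 0 has no real solution.

s = -2.1974 or s = 2.1974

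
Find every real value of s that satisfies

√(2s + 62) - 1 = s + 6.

s = 1

Isolate the radical: √(2s + 62) = s + 7.
Square both sides: 2s + 62 = (s + 7)².
Expand and rearrange: s² + 12s - 13 = 0.
Solving gives s = 1 or s = -13.
Check each candidate in the original equation:
  s = 1: √(64) = 8, while s + 7 = 8 — valid.
  s = -13: √(36) = 6, while s + 7 = -6 — extraneous.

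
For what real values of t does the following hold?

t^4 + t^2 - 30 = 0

Let u = t^2. The equation becomes u^2 + u - 30 = 0.
Factor: (u + 6)(u - 5) = 0, so u = -6 or u = 5.
t^2 = -6 < 0 has no real solution.
t^2 = 5 gives t = +/-sqrt(5) ~= +/-2.2361.

t = -2.2361 or t = 2.2361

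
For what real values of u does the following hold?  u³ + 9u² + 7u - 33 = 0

Possible rational roots are divisors of -33. Testing u = -3 gives 0, so (u + 3) is a factor.
Divide: u³ + 9u² + 7u - 33 = (u + 3)(u² + 6u - 11).
Apply the quadratic formula to u² + 6u - 11 = 0: u = (-6 ± √80)/2, i.e. u ≈ 1.4721 or u ≈ -7.4721.

u = -7.4721 or u = -3 or u = 1.4721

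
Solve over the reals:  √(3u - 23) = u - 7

u = 8 or u = 9

Square both sides: 3u - 23 = (u - 7)².
Expand and rearrange: u² - 17u + 72 = 0.
Solving gives u = 9 or u = 8.
Check each candidate in the original equation:
  u = 9: √(4) = 2, while u - 7 = 2 — valid.
  u = 8: √(1) = 1, while u - 7 = 1 — valid.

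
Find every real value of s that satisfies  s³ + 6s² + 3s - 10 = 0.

s = -5 or s = -2 or s = 1

Possible rational roots are divisors of -10. Testing s = -5 gives 0, so (s + 5) is a factor.
Divide: s³ + 6s² + 3s - 10 = (s + 5)(s² + s - 2).
Factor the quadratic: s = 1 or s = -2.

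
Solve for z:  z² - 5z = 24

z = -3 or z = 8

Bring every term to one side: z² - 5z - 24 = 0.
Factor: (z - 8)(z + 3) = 0.
So z = 8 or z = -3.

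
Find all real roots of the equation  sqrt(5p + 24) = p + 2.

p = 5

Square both sides: 5p + 24 = (p + 2)^2.
Expand and rearrange: p^2 - p - 20 = 0.
Solving gives p = 5 or p = -4.
Check each candidate in the original equation:
  p = 5: sqrt(49) = 7, while p + 2 = 7 — valid.
  p = -4: sqrt(4) = 2, while p + 2 = -2 — extraneous.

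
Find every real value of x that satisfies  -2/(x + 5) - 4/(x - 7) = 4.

x = -5.5433 or x = 6.0433

Multiply both sides by (x + 5)(x - 7):
-2(x - 7) - 4(x + 5) = 4(x + 5)(x - 7).
Expand and collect terms: 4x² - 2x - 134 = 0.
By the quadratic formula, x = (2 ± √2148) / 8, so x ≈ 6.0433 or x ≈ -5.5433.
Neither value makes a denominator zero (x ≠ -5, x ≠ 7), so both are valid.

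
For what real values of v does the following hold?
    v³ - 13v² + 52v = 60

Rearrange: v³ - 13v² + 52v - 60 = 0.
Possible rational roots are divisors of -60. Testing v = 5 gives 0, so (v - 5) is a factor.
Divide: v³ - 13v² + 52v - 60 = (v - 5)(v² - 8v + 12).
Factor the quadratic: v = 6 or v = 2.

v = 2 or v = 5 or v = 6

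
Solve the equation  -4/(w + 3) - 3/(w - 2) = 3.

Multiply both sides by (w + 3)(w - 2):
-4(w - 2) - 3(w + 3) = 3(w + 3)(w - 2).
Expand and collect terms: 3w^2 + 10w - 17 = 0.
By the quadratic formula, w = (-10 +/- sqrt(304)) / 6, so w ~= 1.2393 or w ~= -4.5726.
Neither value makes a denominator zero (w != -3, w != 2), so both are valid.

w = -4.5726 or w = 1.2393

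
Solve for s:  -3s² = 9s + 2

Rearrange to standard form: -3s² - 9s - 2 = 0.
Discriminant: (-9)² − 4·(-3)·(-2) = 57.
Quadratic formula: s = (9 ± √57) / (-6).
So s = -3/2 - √(57)/6 ≈ -2.7583 or s = -3/2 + √(57)/6 ≈ -0.2417.

s = -2.7583 or s = -0.2417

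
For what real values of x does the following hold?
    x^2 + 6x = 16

x = -8 or x = 2

Bring every term to one side: x^2 + 6x - 16 = 0.
Factor: (x + 8)(x - 2) = 0.
So x = -8 or x = 2.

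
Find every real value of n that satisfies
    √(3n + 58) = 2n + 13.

Square both sides: 3n + 58 = (2n + 13)².
Expand and rearrange: 4n² + 49n + 111 = 0.
Solving gives n = -3 or n = -9.25.
Check each candidate in the original equation:
  n = -3: √(49) = 7, while 2n + 13 = 7 — valid.
  n = -9.25: √(30.25) = 5.5, while 2n + 13 = -5.5 — extraneous.

n = -3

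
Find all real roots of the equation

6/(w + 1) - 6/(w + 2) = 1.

w = -4 or w = 1

Multiply both sides by (w + 1)(w + 2):
6(w + 2) - 6(w + 1) = (w + 1)(w + 2).
Expand and collect terms: w² + 3w - 4 = 0.
Factor or apply the quadratic formula: w = 1 or w = -4.
Neither value makes a denominator zero (w ≠ -1, w ≠ -2), so both are valid.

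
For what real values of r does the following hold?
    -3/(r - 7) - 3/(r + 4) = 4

r = -4.8009 or r = 6.3009

Multiply both sides by (r - 7)(r + 4):
-3(r + 4) - 3(r - 7) = 4(r - 7)(r + 4).
Expand and collect terms: 4r² - 6r - 121 = 0.
By the quadratic formula, r = (6 ± √1972) / 8, so r ≈ 6.3009 or r ≈ -4.8009.
Neither value makes a denominator zero (r ≠ 7, r ≠ -4), so both are valid.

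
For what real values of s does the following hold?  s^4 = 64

Let u = s^2. The equation becomes u^2 - 64 = 0.
Factor: (u + 8)(u - 8) = 0, so u = -8 or u = 8.
s^2 = -8 < 0 has no real solution.
s^2 = 8 gives s = +/-2*sqrt(2) ~= +/-2.8284.

s = -2.8284 or s = 2.8284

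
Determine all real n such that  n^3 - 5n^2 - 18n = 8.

n = -2 or n = -0.5311 or n = 7.5311

Rearrange: n^3 - 5n^2 - 18n - 8 = 0.
Possible rational roots are divisors of -8. Testing n = -2 gives 0, so (n + 2) is a factor.
Divide: n^3 - 5n^2 - 18n - 8 = (n + 2)(n^2 - 7n - 4).
Apply the quadratic formula to n^2 - 7n - 4 = 0: n = (7 +/- sqrt(65))/2, i.e. n ~= 7.5311 or n ~= -0.5311.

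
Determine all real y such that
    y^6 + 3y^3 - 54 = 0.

y = -2.0801 or y = 1.8171

Let u = y^3. The equation becomes u^2 + 3u - 54 = 0.
Factor: (u - 6)(u + 9) = 0, so u = 6 or u = -9.
y^3 = 6 gives y = (6)^(1/3) ~= 1.8171.
y^3 = -9 gives y = -(9)^(1/3) ~= -2.0801.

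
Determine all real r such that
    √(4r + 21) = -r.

r = -3

Square both sides: 4r + 21 = (-r)².
Expand and rearrange: r² - 4r - 21 = 0.
Solving gives r = 7 or r = -3.
Check each candidate in the original equation:
  r = 7: √(49) = 7, while -r = -7 — extraneous.
  r = -3: √(9) = 3, while -r = 3 — valid.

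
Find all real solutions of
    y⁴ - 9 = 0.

Let u = y². The equation becomes u² - 9 = 0.
Factor: (u - 3)(u + 3) = 0, so u = 3 or u = -3.
y² = 3 gives y = ±√(3) ≈ ±1.7321.
y² = -3 < 0 has no real solution.

y = -1.7321 or y = 1.7321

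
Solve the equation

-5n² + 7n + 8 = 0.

n = -0.7457 or n = 2.1457

Discriminant: (7)² − 4·(-5)·8 = 209.
Quadratic formula: n = (-7 ± √209) / (-10).
So n = 7/10 - √(209)/10 ≈ -0.7457 or n = 7/10 + √(209)/10 ≈ 2.1457.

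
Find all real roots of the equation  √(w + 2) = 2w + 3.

w = -1

Square both sides: w + 2 = (2w + 3)².
Expand and rearrange: 4w² + 11w + 7 = 0.
Solving gives w = -1 or w = -1.75.
Check each candidate in the original equation:
  w = -1: √(1) = 1, while 2w + 3 = 1 — valid.
  w = -1.75: √(0.25) = 0.5, while 2w + 3 = -0.5 — extraneous.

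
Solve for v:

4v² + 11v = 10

v = -3.4704 or v = 0.7204

Rearrange to standard form: 4v² + 11v - 10 = 0.
Discriminant: (11)² − 4·4·(-10) = 281.
Quadratic formula: v = (-11 ± √281) / 8.
So v = -11/8 + √(281)/8 ≈ 0.7204 or v = -√(281)/8 - 11/8 ≈ -3.4704.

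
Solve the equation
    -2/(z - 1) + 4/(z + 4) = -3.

Multiply both sides by (z - 1)(z + 4):
-2(z + 4) + 4(z - 1) = -3(z - 1)(z + 4).
Expand and collect terms: -3z² - 11z + 24 = 0.
By the quadratic formula, z = (11 ± √409) / -6, so z ≈ -5.204 or z ≈ 1.5373.
Neither value makes a denominator zero (z ≠ 1, z ≠ -4), so both are valid.

z = -5.204 or z = 1.5373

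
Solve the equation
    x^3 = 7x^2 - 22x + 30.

x = 3

Rearrange: x^3 - 7x^2 + 22x - 30 = 0.
Possible rational roots are divisors of -30. Testing x = 3 gives 0, so (x - 3) is a factor.
Divide: x^3 - 7x^2 + 22x - 30 = (x - 3)(x^2 - 4x + 10).
The quadratic x^2 - 4x + 10 has discriminant -24 < 0, so no further real roots.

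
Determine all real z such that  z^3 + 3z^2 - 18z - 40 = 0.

z = -5 or z = -2 or z = 4

Possible rational roots are divisors of -40. Testing z = -5 gives 0, so (z + 5) is a factor.
Divide: z^3 + 3z^2 - 18z - 40 = (z + 5)(z^2 - 2z - 8).
Factor the quadratic: z = 4 or z = -2.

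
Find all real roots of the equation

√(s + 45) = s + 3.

s = 4

Square both sides: s + 45 = (s + 3)².
Expand and rearrange: s² + 5s - 36 = 0.
Solving gives s = 4 or s = -9.
Check each candidate in the original equation:
  s = 4: √(49) = 7, while s + 3 = 7 — valid.
  s = -9: √(36) = 6, while s + 3 = -6 — extraneous.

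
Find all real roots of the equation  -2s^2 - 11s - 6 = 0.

Discriminant: (-11)^2 - 4*(-2)*(-6) = 73.
Quadratic formula: s = (11 +/- sqrt(73)) / (-4).
So s = -11/4 - sqrt(73)/4 ~= -4.886 or s = -11/4 + sqrt(73)/4 ~= -0.614.

s = -4.886 or s = -0.614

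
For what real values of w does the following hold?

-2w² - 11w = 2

w = -5.3117 or w = -0.1883

Rearrange to standard form: -2w² - 11w - 2 = 0.
Discriminant: (-11)² − 4·(-2)·(-2) = 105.
Quadratic formula: w = (11 ± √105) / (-4).
So w = -11/4 - √(105)/4 ≈ -5.3117 or w = -11/4 + √(105)/4 ≈ -0.1883.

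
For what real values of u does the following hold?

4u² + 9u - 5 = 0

u = -2.7111 or u = 0.4611

Discriminant: (9)² − 4·4·(-5) = 161.
Quadratic formula: u = (-9 ± √161) / 8.
So u = -9/8 + √(161)/8 ≈ 0.4611 or u = -√(161)/8 - 9/8 ≈ -2.7111.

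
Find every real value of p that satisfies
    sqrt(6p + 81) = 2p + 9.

p = 0

Square both sides: 6p + 81 = (2p + 9)^2.
Expand and rearrange: 4p^2 + 30p = 0.
Solving gives p = 0 or p = -7.5.
Check each candidate in the original equation:
  p = 0: sqrt(81) = 9, while 2p + 9 = 9 — valid.
  p = -7.5: sqrt(36) = 6, while 2p + 9 = -6 — extraneous.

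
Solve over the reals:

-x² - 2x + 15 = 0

Factor: -1(x + 5)(x - 3) = 0.
So x = -5 or x = 3.

x = -5 or x = 3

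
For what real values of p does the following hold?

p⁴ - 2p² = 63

Let u = p². The equation becomes u² - 2u - 63 = 0.
Factor: (u + 7)(u - 9) = 0, so u = -7 or u = 9.
p² = -7 < 0 has no real solution.
p² = 9 gives p = ±3.

p = -3 or p = 3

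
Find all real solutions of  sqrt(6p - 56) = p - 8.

p = 10 or p = 12

Square both sides: 6p - 56 = (p - 8)^2.
Expand and rearrange: p^2 - 22p + 120 = 0.
Solving gives p = 12 or p = 10.
Check each candidate in the original equation:
  p = 12: sqrt(16) = 4, while p - 8 = 4 — valid.
  p = 10: sqrt(4) = 2, while p - 8 = 2 — valid.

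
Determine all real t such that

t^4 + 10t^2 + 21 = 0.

Let u = t^2. The equation becomes u^2 + 10u + 21 = 0.
Factor: (u + 3)(u + 7) = 0, so u = -3 or u = -7.
t^2 = -3 < 0 has no real solution.
t^2 = -7 < 0 has no real solution.

No real solutions.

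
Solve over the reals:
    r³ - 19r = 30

r = -3 or r = -2 or r = 5

Rearrange: r³ - 19r - 30 = 0.
Possible rational roots are divisors of -30. Testing r = -3 gives 0, so (r + 3) is a factor.
Divide: r³ - 19r - 30 = (r + 3)(r² - 3r - 10).
Factor the quadratic: r = 5 or r = -2.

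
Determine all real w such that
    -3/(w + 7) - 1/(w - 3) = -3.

w = -6.0356 or w = 3.3689

Multiply both sides by (w + 7)(w - 3):
-3(w - 3) - (w + 7) = -3(w + 7)(w - 3).
Expand and collect terms: -3w² - 8w + 61 = 0.
By the quadratic formula, w = (8 ± √796) / -6, so w ≈ -6.0356 or w ≈ 3.3689.
Neither value makes a denominator zero (w ≠ -7, w ≠ 3), so both are valid.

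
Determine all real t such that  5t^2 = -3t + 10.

Rearrange to standard form: 5t^2 + 3t - 10 = 0.
Discriminant: (3)^2 - 4*5*(-10) = 209.
Quadratic formula: t = (-3 +/- sqrt(209)) / 10.
So t = -3/10 + sqrt(209)/10 ~= 1.1457 or t = -sqrt(209)/10 - 3/10 ~= -1.7457.

t = -1.7457 or t = 1.1457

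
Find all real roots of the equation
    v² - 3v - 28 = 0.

Factor: (v - 7)(v + 4) = 0.
So v = 7 or v = -4.

v = -4 or v = 7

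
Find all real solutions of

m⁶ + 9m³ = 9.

Let u = m³. The equation becomes u² + 9u - 9 = 0.
By the quadratic formula, u = -9/2 + 3·√(13)/2 or u = -3·√(13)/2 - 9/2.
m³ = -9/2 + 3·√(13)/2 gives m = ∛(-9/2 + 3·√(13)/2) ≈ 0.9685.
m³ = -3·√(13)/2 - 9/2 gives m = -∛(9/2 + 3·√(13)/2) ≈ -2.1478.

m = -2.1478 or m = 0.9685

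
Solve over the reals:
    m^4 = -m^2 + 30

m = -2.2361 or m = 2.2361

Let u = m^2. The equation becomes u^2 + u - 30 = 0.
Factor: (u + 6)(u - 5) = 0, so u = -6 or u = 5.
m^2 = -6 < 0 has no real solution.
m^2 = 5 gives m = +/-sqrt(5) ~= +/-2.2361.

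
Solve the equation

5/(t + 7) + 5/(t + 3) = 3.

t = -5.9367 or t = -0.7299

Multiply both sides by (t + 7)(t + 3):
5(t + 3) + 5(t + 7) = 3(t + 7)(t + 3).
Expand and collect terms: 3t^2 + 20t + 13 = 0.
By the quadratic formula, t = (-20 +/- sqrt(244)) / 6, so t ~= -0.7299 or t ~= -5.9367.
Neither value makes a denominator zero (t != -7, t != -3), so both are valid.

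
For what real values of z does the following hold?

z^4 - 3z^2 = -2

Let u = z^2. The equation becomes u^2 - 3u + 2 = 0.
Factor: (u - 2)(u - 1) = 0, so u = 2 or u = 1.
z^2 = 2 gives z = +/-sqrt(2) ~= +/-1.4142.
z^2 = 1 gives z = +/-1.

z = -1.4142 or z = -1 or z = 1 or z = 1.4142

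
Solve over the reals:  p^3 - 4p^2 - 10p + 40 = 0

Possible rational roots are divisors of 40. Testing p = 4 gives 0, so (p - 4) is a factor.
Divide: p^3 - 4p^2 - 10p + 40 = (p - 4)(p^2 - 10).
Apply the quadratic formula to p^2 - 10 = 0: p = (0 +/- sqrt(40))/2, i.e. p ~= 3.1623 or p ~= -3.1623.

p = -3.1623 or p = 3.1623 or p = 4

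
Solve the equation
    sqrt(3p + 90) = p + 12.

Square both sides: 3p + 90 = (p + 12)^2.
Expand and rearrange: p^2 + 21p + 54 = 0.
Solving gives p = -3 or p = -18.
Check each candidate in the original equation:
  p = -3: sqrt(81) = 9, while p + 12 = 9 — valid.
  p = -18: sqrt(36) = 6, while p + 12 = -6 — extraneous.

p = -3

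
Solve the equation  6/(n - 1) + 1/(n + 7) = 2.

Multiply both sides by (n - 1)(n + 7):
6(n + 7) + (n - 1) = 2(n - 1)(n + 7).
Expand and collect terms: 2n^2 + 5n - 55 = 0.
By the quadratic formula, n = (-5 +/- sqrt(465)) / 4, so n ~= 4.141 or n ~= -6.641.
Neither value makes a denominator zero (n != 1, n != -7), so both are valid.

n = -6.641 or n = 4.141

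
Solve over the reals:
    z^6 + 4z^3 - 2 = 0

Let u = z^3. The equation becomes u^2 + 4u - 2 = 0.
By the quadratic formula, u = -2 + sqrt(6) or u = -sqrt(6) - 2.
z^3 = -2 + sqrt(6) gives z = (-2 + sqrt(6))^(1/3) ~= 0.766.
z^3 = -sqrt(6) - 2 gives z = -(2 + sqrt(6))^(1/3) ~= -1.6448.

z = -1.6448 or z = 0.766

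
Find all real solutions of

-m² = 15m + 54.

m = -9 or m = -6

Bring every term to one side: -m² - 15m - 54 = 0.
Factor: -1(m + 6)(m + 9) = 0.
So m = -6 or m = -9.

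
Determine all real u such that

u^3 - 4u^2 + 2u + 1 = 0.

u = -0.3028 or u = 1 or u = 3.3028

Possible rational roots are divisors of 1. Testing u = 1 gives 0, so (u - 1) is a factor.
Divide: u^3 - 4u^2 + 2u + 1 = (u - 1)(u^2 - 3u - 1).
Apply the quadratic formula to u^2 - 3u - 1 = 0: u = (3 +/- sqrt(13))/2, i.e. u ~= 3.3028 or u ~= -0.3028.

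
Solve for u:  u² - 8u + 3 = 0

Discriminant: (-8)² − 4·1·3 = 52.
Quadratic formula: u = (8 ± √52) / 2.
So u = √(13) + 4 ≈ 7.6056 or u = 4 - √(13) ≈ 0.3944.

u = 0.3944 or u = 7.6056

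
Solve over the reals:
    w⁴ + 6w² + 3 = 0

No real solutions.

Let u = w². The equation becomes u² + 6u + 3 = 0.
By the quadratic formula, u = -3 + √(6) or u = -3 - √(6).
w² = -3 + √(6) < 0 has no real solution.
w² = -3 - √(6) < 0 has no real solution.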